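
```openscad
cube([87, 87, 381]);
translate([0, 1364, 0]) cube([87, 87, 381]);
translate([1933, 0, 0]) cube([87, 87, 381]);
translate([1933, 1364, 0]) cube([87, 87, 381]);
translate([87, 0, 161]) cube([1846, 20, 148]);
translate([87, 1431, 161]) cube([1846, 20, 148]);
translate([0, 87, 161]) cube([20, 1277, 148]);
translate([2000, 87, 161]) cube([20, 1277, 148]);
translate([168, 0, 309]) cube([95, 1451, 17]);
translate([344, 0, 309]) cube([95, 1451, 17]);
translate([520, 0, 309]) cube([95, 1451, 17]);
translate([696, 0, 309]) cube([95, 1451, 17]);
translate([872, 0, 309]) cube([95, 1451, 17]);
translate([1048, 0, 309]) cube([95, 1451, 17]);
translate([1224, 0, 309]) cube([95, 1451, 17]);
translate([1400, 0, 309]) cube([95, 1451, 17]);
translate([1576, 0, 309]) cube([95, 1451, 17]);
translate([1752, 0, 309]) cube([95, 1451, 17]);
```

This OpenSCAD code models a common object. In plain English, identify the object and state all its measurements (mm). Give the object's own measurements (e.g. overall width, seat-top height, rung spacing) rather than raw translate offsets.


A bed frame 2020 mm long (x) by 1451 mm wide (y). Four 87×87 mm corner posts, 381 mm tall, at the corners of the footprint. Four rails of 20 mm thickness and 148 mm height run between adjacent posts with their undersides at z = 161 mm, their outer faces flush with the outside of the frame (the two x-running rails run between the posts' inner faces; the two y-running rails run between the posts' inner faces). 10 slats, each 95 mm wide (x) and 17 mm thick, lie across the top of the two x-running rails, running the full 1451 mm width of the frame in y; along x they sit between the end posts with a 81 mm gap after the −x posts and between neighbouring slats, leaving 86 mm before the +x posts.


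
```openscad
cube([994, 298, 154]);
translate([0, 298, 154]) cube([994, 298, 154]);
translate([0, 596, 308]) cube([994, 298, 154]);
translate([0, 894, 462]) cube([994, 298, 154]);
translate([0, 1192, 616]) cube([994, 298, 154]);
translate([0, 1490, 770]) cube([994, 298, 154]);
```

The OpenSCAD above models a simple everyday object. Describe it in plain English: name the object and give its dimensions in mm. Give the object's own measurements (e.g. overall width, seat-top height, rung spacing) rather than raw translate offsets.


A straight staircase of 6 solid steps. Each step is 994 mm wide (x), 298 mm deep (y, the going) and 154 mm tall (the rise). The first step rests on the floor; each subsequent step sits one going further in +y and one rise higher in +z, directly behind and above the previous step with no overlap.


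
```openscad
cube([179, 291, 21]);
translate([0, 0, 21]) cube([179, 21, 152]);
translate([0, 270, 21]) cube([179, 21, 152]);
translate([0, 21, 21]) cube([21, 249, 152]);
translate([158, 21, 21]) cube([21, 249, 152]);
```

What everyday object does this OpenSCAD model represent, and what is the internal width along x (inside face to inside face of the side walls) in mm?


An open box. The internal width is 137 mm.

A 179×291 base slab with four walls standing on it — an open box. The base is 179 mm wide and the walls are 21 mm thick, so the internal width is 179 − 2 × 21 = 137 mm.


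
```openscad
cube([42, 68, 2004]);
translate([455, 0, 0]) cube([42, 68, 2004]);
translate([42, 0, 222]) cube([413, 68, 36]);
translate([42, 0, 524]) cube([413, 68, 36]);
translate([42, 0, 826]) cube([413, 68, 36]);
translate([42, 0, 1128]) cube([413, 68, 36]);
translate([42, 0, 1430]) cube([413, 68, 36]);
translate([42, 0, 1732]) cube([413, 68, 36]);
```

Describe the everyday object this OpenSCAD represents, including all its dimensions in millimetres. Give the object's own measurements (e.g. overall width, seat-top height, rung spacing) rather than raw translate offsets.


A straight ladder. Two 42×68 mm vertical rails, 2004 mm tall, stand 497 mm apart (outside-to-outside) with their front faces coplanar on the −y side. 6 rungs, each 68 mm deep and 36 mm tall, span between the inner faces of the rails, front faces flush with the rails. The lowest rung's underside is at z = 222 mm and rungs are spaced 302 mm apart (underside to underside).


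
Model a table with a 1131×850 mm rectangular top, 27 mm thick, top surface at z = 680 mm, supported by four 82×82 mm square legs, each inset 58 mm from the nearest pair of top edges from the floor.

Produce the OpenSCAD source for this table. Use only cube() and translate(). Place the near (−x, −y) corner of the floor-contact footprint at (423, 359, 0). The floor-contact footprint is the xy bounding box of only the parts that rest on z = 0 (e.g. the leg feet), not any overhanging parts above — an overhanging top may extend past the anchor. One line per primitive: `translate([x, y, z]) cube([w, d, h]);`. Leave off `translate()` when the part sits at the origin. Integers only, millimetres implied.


translate([365, 301, 653]) cube([1131, 850, 27]);
translate([423, 359, 0]) cube([82, 82, 653]);
translate([1356, 359, 0]) cube([82, 82, 653]);
translate([423, 1011, 0]) cube([82, 82, 653]);
translate([1356, 1011, 0]) cube([82, 82, 653]);


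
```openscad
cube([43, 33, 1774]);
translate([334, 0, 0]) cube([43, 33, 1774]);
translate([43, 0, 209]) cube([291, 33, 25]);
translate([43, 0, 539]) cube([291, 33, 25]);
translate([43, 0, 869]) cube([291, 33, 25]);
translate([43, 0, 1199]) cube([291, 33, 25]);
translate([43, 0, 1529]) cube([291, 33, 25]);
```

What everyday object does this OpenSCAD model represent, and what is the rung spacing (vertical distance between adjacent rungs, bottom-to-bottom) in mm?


A ladder. The rung spacing is 330 mm.

Two tall 43×33 posts with 5 short bars between them — a ladder. Adjacent rungs sit at z = 209 and z = 539, so the spacing is 539 − 209 = 330 mm.


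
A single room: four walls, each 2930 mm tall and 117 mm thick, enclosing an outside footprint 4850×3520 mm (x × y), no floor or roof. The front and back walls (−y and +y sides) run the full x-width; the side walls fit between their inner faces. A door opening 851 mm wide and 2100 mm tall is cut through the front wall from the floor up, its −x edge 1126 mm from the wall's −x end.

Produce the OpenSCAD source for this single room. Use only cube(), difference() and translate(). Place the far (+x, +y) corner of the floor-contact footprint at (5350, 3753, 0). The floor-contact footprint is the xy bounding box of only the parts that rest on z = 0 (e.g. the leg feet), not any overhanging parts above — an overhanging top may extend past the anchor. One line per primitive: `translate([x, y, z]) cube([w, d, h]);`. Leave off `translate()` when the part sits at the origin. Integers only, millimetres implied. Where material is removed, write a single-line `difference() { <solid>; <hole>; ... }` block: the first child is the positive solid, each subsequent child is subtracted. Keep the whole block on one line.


difference() { translate([500, 233, 0]) cube([4850, 117, 2930]); translate([1626, 233, 0]) cube([851, 117, 2100]); }
translate([500, 3636, 0]) cube([4850, 117, 2930]);
translate([500, 350, 0]) cube([117, 3286, 2930]);
translate([5233, 350, 0]) cube([117, 3286, 2930]);


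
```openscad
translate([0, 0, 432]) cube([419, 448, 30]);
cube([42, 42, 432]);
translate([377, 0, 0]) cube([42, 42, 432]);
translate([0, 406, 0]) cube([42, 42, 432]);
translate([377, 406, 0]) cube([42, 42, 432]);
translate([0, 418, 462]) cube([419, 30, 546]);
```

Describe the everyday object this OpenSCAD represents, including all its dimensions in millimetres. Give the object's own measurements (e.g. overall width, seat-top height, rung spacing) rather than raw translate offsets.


A chair. The seat is a 419×448×30 mm slab with its top at z = 462 mm, on four 42×42 mm corner legs (flush with the seat edges, standing on z = 0). A flat backrest 30 mm thick, 546 mm tall, spans the full seat width and rises from the seat top along its +y edge, rear face flush with the rear of the seat.


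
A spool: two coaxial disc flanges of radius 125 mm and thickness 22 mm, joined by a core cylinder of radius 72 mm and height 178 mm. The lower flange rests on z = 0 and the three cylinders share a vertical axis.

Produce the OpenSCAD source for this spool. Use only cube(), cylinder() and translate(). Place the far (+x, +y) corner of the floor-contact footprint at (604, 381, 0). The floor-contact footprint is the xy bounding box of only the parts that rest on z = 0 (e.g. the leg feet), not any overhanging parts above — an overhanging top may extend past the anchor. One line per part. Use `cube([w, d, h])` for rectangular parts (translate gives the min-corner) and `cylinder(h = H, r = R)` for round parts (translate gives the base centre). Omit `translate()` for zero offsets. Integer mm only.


translate([479, 256, 0]) cylinder(h = 22, r = 125);
translate([479, 256, 22]) cylinder(h = 178, r = 72);
translate([479, 256, 200]) cylinder(h = 22, r = 125);


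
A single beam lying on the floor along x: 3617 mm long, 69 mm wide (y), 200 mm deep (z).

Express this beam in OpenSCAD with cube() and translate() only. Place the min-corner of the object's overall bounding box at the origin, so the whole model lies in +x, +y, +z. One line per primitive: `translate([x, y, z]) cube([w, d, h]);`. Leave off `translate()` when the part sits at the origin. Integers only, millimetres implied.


cube([3617, 69, 200]);


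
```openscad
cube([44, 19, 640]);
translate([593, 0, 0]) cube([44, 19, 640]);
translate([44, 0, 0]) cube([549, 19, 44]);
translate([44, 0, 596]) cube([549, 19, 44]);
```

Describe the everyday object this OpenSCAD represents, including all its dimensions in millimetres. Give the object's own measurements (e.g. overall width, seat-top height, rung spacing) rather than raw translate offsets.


A rectangular picture frame lying in the x–z plane (depth along y). The opening is 549 mm wide (x) by 552 mm tall (z), surrounded by a border 44 mm wide on all four sides. The frame is 19 mm deep and is made of two full-height vertical stiles with two horizontal rails fitted between them.


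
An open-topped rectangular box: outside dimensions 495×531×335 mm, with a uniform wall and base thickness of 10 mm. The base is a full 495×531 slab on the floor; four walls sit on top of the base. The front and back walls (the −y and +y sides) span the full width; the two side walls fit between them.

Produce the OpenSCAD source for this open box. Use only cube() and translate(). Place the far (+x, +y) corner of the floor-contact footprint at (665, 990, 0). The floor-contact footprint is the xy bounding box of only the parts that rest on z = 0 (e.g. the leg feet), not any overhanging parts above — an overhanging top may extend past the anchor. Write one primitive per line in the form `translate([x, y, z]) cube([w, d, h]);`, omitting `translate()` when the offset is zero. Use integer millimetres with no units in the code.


translate([170, 459, 0]) cube([495, 531, 10]);
translate([170, 459, 10]) cube([495, 10, 325]);
translate([170, 980, 10]) cube([495, 10, 325]);
translate([170, 469, 10]) cube([10, 511, 325]);
translate([655, 469, 10]) cube([10, 511, 325]);


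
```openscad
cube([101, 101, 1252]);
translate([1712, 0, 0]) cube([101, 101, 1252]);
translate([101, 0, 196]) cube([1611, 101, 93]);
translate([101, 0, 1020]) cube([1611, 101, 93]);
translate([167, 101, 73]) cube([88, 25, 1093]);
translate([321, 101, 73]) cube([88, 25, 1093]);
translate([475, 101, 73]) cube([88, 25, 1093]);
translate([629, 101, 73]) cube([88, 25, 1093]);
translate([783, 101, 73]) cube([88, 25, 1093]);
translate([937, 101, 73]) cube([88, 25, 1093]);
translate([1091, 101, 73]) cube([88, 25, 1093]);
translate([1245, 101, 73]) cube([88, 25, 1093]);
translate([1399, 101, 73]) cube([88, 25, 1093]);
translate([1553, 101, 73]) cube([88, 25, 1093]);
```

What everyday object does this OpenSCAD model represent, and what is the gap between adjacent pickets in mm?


A fence section. The picket gap is 66 mm.

Two posts, two rails, 10 pickets — a fence section. Span 1611 mm holds 10 pickets of 88 mm with 11 equal gaps: ⌊(1611 − 10·88) / 11⌋ = 66 mm.


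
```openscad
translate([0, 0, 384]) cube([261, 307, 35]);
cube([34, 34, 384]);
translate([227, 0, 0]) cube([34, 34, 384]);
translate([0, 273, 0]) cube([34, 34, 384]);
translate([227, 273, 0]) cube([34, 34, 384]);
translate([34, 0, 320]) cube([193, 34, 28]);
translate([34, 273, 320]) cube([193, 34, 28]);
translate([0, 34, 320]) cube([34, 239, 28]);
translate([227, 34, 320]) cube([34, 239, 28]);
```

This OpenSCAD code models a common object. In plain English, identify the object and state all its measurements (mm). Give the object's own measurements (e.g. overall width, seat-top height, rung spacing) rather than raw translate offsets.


A simple wooden stool: a rectangular seat 261 mm (x) by 307 mm (y), 35 mm thick, top face at z = 419 mm, on four square legs, each 34×34 mm in cross-section. The legs rest on z = 0, each flush with a corner of the seat. Four stretchers, 34 mm wide and 28 mm tall, connect adjacent legs with their undersides at z = 320 mm, each running between the inner faces of the legs it joins and aligned with the legs' outer faces on the other axis.


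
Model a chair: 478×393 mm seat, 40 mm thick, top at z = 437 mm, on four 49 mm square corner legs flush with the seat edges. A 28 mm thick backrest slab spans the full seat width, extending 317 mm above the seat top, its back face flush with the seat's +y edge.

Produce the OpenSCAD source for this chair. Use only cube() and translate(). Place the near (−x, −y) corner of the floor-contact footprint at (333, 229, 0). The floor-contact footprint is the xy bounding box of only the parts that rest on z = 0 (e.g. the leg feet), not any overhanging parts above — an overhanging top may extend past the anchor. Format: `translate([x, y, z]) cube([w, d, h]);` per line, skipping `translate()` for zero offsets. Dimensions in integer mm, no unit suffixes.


translate([333, 229, 397]) cube([478, 393, 40]);
translate([333, 229, 0]) cube([49, 49, 397]);
translate([762, 229, 0]) cube([49, 49, 397]);
translate([333, 573, 0]) cube([49, 49, 397]);
translate([762, 573, 0]) cube([49, 49, 397]);
translate([333, 594, 437]) cube([478, 28, 317]);


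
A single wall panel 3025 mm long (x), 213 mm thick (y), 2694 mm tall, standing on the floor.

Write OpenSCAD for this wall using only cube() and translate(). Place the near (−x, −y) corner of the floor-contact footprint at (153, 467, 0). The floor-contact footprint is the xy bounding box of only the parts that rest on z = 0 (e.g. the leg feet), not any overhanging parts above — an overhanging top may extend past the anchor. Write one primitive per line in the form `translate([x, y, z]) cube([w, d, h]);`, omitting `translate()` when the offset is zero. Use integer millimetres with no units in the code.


translate([153, 467, 0]) cube([3025, 213, 2694]);


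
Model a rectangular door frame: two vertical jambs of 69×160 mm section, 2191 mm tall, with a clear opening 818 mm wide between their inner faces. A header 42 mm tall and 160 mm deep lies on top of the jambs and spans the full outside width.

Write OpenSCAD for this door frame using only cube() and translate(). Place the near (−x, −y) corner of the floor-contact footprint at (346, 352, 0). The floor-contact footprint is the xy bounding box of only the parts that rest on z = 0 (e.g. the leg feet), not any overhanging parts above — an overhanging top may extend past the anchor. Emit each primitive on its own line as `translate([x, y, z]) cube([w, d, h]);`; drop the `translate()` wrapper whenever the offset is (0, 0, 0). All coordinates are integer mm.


translate([346, 352, 0]) cube([69, 160, 2191]);
translate([1233, 352, 0]) cube([69, 160, 2191]);
translate([346, 352, 2191]) cube([956, 160, 42]);


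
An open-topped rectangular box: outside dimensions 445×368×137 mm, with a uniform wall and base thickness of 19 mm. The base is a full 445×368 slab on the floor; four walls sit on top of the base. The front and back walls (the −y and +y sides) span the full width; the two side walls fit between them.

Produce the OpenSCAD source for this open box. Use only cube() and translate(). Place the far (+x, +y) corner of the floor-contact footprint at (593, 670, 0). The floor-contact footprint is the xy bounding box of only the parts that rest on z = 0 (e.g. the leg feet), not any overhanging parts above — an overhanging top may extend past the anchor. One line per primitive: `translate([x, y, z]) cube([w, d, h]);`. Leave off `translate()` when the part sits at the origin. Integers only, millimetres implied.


translate([148, 302, 0]) cube([445, 368, 19]);
translate([148, 302, 19]) cube([445, 19, 118]);
translate([148, 651, 19]) cube([445, 19, 118]);
translate([148, 321, 19]) cube([19, 330, 118]);
translate([574, 321, 19]) cube([19, 330, 118]);


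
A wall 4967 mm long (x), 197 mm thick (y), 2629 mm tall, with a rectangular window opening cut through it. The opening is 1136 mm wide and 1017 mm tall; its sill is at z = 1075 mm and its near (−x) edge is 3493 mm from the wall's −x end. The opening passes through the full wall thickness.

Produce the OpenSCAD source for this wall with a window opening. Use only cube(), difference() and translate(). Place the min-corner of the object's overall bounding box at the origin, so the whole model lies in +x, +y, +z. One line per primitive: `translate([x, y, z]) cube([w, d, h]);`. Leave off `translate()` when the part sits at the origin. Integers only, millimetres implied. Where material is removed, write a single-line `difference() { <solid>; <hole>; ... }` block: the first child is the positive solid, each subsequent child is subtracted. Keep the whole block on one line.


difference() { cube([4967, 197, 2629]); translate([3493, 0, 1075]) cube([1136, 197, 1017]); }


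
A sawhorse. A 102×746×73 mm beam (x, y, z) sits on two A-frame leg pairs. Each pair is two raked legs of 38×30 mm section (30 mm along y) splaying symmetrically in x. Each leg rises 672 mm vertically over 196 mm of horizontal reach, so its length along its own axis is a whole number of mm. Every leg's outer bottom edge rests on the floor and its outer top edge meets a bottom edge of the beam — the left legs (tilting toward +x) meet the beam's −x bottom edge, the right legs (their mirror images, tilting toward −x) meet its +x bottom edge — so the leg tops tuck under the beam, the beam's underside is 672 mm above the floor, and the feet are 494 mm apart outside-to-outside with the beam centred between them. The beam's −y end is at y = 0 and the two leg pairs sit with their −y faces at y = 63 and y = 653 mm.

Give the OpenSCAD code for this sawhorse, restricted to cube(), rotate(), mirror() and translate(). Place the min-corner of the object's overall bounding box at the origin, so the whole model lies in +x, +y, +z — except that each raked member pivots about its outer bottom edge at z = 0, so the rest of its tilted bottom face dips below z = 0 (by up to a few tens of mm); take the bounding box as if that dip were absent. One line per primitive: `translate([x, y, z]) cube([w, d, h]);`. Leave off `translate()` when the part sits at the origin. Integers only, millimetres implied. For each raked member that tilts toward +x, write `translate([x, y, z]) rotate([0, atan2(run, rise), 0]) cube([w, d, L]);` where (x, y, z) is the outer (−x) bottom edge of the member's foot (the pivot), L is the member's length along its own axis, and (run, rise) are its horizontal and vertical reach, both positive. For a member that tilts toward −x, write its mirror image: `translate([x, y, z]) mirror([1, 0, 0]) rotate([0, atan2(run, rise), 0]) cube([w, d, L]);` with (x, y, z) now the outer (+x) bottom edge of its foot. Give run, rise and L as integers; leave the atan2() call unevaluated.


translate([196, 0, 672]) cube([102, 746, 73]);
translate([0, 63, 0]) rotate([0, atan2(196, 672), 0]) cube([38, 30, 700]);
translate([494, 63, 0]) mirror([1, 0, 0]) rotate([0, atan2(196, 672), 0]) cube([38, 30, 700]);
translate([0, 653, 0]) rotate([0, atan2(196, 672), 0]) cube([38, 30, 700]);
translate([494, 653, 0]) mirror([1, 0, 0]) rotate([0, atan2(196, 672), 0]) cube([38, 30, 700]);


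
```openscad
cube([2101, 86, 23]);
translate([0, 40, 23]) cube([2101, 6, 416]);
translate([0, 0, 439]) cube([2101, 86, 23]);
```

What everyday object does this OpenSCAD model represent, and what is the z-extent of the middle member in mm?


An I-beam. The web height is 416 mm.

Two wide flanges with a thin centred web — an I-beam. Overall 462 mm minus two 23 mm flanges gives a web of 462 − 2·23 = 416 mm.


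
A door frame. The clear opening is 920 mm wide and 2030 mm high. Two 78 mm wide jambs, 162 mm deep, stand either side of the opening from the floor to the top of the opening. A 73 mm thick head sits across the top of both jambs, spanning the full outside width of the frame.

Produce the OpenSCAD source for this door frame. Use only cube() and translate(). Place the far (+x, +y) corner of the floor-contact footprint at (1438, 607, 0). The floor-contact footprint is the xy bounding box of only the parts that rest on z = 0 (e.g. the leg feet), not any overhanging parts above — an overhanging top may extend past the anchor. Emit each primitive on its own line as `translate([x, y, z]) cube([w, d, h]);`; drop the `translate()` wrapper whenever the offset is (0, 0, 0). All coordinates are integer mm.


translate([362, 445, 0]) cube([78, 162, 2030]);
translate([1360, 445, 0]) cube([78, 162, 2030]);
translate([362, 445, 2030]) cube([1076, 162, 73]);


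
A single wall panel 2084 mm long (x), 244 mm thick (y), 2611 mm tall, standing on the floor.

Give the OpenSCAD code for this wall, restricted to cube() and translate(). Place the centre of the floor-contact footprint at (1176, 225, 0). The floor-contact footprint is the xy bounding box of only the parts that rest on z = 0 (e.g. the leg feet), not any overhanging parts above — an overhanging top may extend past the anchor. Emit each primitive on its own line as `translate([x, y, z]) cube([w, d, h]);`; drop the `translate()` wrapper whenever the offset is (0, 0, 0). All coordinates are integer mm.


translate([134, 103, 0]) cube([2084, 244, 2611]);


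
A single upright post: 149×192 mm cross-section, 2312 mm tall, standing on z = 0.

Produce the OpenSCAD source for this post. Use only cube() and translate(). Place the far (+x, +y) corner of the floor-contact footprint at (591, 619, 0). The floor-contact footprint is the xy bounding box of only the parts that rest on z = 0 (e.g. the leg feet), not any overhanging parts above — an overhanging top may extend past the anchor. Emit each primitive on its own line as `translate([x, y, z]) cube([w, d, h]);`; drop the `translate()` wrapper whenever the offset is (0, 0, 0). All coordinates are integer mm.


translate([442, 427, 0]) cube([149, 192, 2312]);


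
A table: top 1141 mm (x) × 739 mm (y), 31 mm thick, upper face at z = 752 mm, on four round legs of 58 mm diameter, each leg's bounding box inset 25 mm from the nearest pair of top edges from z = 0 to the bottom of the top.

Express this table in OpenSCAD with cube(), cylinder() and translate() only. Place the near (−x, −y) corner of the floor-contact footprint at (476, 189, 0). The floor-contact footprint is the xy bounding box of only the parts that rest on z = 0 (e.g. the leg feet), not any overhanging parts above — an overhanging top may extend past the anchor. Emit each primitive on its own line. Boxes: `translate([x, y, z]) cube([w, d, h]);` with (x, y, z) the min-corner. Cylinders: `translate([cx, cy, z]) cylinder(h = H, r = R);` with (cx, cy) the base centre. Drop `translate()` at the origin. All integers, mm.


translate([451, 164, 721]) cube([1141, 739, 31]);
translate([505, 218, 0]) cylinder(h = 721, r = 29);
translate([1538, 218, 0]) cylinder(h = 721, r = 29);
translate([505, 849, 0]) cylinder(h = 721, r = 29);
translate([1538, 849, 0]) cylinder(h = 721, r = 29);


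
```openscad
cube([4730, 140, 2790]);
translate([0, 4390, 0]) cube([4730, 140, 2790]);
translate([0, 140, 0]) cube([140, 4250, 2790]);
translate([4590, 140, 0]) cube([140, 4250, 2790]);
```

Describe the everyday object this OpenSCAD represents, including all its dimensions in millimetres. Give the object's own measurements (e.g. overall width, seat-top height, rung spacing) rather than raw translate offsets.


The wall frame of a small rectangular building: four walls, each 2790 mm tall and 140 mm thick, enclosing a footprint 4730 mm (x) by 4530 mm (y) outside-to-outside, with no floor or roof. The front and back walls (the −y and +y sides) span the full width; the two side walls fit between them.


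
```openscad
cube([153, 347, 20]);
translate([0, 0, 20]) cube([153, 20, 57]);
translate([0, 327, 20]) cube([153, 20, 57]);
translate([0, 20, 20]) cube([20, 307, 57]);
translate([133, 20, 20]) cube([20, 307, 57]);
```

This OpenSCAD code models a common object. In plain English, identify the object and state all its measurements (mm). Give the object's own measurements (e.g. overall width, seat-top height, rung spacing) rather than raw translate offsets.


An open-topped rectangular box: outside dimensions 153×347×77 mm, with a uniform wall and base thickness of 20 mm. The base is a full 153×347 slab on the floor; four walls sit on top of the base. The front and back walls (the −y and +y sides) span the full width; the two side walls fit between them.


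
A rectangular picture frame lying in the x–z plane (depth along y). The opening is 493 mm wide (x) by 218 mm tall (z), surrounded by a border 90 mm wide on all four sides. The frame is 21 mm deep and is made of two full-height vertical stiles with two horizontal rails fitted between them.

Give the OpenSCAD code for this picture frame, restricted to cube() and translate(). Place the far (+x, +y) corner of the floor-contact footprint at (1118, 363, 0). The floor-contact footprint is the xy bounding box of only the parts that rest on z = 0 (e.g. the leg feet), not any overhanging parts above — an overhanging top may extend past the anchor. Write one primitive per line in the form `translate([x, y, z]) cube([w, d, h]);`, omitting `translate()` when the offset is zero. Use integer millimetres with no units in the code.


translate([445, 342, 0]) cube([90, 21, 398]);
translate([1028, 342, 0]) cube([90, 21, 398]);
translate([535, 342, 0]) cube([493, 21, 90]);
translate([535, 342, 308]) cube([493, 21, 90]);


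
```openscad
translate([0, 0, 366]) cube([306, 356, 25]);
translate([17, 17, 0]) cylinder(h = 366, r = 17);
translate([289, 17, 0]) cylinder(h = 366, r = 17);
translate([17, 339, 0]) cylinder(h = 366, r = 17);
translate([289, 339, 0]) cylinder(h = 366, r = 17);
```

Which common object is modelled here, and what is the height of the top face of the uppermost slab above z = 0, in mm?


A stool. The seat height is 391 mm.

A 306×356×25 slab at z = 366 on four corner cylinders — a stool. The seat top is 366 + 25 = 391 mm.


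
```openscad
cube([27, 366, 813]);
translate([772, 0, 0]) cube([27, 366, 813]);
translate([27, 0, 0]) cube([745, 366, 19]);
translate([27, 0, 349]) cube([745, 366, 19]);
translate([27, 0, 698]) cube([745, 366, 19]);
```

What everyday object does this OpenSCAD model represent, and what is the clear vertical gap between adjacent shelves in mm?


A bookshelf. The clear shelf gap is 330 mm.

Two tall side panels with 3 horizontal boards between them — a bookshelf. The first two shelf undersides are at z = 0 and z = 349; with shelf thickness 19, the clear gap is 349 − 0 − 19 = 330 mm.


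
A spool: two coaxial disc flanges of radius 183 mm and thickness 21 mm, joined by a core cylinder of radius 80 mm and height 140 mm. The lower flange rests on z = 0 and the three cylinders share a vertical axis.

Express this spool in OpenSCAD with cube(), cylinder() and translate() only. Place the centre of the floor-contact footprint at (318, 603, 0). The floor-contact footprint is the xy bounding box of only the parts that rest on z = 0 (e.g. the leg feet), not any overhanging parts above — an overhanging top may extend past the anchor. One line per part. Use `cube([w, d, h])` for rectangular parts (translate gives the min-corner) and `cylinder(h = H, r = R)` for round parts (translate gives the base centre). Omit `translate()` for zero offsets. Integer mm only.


translate([318, 603, 0]) cylinder(h = 21, r = 183);
translate([318, 603, 21]) cylinder(h = 140, r = 80);
translate([318, 603, 161]) cylinder(h = 21, r = 183);


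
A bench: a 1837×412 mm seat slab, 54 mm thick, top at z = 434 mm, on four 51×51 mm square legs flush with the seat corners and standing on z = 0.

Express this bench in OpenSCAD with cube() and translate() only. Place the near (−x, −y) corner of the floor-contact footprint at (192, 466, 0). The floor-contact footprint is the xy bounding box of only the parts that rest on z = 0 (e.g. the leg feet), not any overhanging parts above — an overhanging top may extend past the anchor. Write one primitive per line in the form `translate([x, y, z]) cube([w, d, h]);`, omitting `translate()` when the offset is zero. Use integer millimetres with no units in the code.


// leg_h = 434 − 54 = 380
translate([192, 466, 380]) cube([1837, 412, 54]);
translate([192, 466, 0]) cube([51, 51, 380]);
translate([192, 827, 0]) cube([51, 51, 380]);
translate([1978, 466, 0]) cube([51, 51, 380]);
translate([1978, 827, 0]) cube([51, 51, 380]);


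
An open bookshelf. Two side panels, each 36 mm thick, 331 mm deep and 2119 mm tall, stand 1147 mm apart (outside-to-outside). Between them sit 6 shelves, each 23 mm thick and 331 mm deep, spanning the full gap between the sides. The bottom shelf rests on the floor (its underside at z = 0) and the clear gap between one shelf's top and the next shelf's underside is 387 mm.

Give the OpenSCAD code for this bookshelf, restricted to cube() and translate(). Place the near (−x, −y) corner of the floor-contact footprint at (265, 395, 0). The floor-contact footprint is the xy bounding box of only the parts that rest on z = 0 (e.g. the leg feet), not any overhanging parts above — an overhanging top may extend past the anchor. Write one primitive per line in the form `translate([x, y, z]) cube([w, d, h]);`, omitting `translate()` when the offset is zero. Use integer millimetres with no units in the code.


translate([265, 395, 0]) cube([36, 331, 2119]);
translate([1376, 395, 0]) cube([36, 331, 2119]);
translate([301, 395, 0]) cube([1075, 331, 23]);
translate([301, 395, 410]) cube([1075, 331, 23]);
translate([301, 395, 820]) cube([1075, 331, 23]);
translate([301, 395, 1230]) cube([1075, 331, 23]);
translate([301, 395, 1640]) cube([1075, 331, 23]);
translate([301, 395, 2050]) cube([1075, 331, 23]);


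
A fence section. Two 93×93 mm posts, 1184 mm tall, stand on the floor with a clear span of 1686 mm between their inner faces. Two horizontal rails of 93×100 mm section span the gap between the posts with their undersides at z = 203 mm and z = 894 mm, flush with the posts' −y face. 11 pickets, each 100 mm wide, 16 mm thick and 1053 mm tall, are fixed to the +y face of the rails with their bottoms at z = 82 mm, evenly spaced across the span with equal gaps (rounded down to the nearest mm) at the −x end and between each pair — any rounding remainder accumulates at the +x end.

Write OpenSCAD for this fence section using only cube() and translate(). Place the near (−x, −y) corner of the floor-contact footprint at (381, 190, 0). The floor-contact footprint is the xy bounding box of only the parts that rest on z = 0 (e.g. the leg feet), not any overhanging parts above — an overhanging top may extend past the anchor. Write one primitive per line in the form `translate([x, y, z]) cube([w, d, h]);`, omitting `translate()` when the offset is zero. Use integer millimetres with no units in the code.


translate([381, 190, 0]) cube([93, 93, 1184]);
translate([2160, 190, 0]) cube([93, 93, 1184]);
translate([474, 190, 203]) cube([1686, 93, 100]);
translate([474, 190, 894]) cube([1686, 93, 100]);
translate([522, 283, 82]) cube([100, 16, 1053]);
translate([670, 283, 82]) cube([100, 16, 1053]);
translate([818, 283, 82]) cube([100, 16, 1053]);
translate([966, 283, 82]) cube([100, 16, 1053]);
translate([1114, 283, 82]) cube([100, 16, 1053]);
translate([1262, 283, 82]) cube([100, 16, 1053]);
translate([1410, 283, 82]) cube([100, 16, 1053]);
translate([1558, 283, 82]) cube([100, 16, 1053]);
translate([1706, 283, 82]) cube([100, 16, 1053]);
translate([1854, 283, 82]) cube([100, 16, 1053]);
translate([2002, 283, 82]) cube([100, 16, 1053]);


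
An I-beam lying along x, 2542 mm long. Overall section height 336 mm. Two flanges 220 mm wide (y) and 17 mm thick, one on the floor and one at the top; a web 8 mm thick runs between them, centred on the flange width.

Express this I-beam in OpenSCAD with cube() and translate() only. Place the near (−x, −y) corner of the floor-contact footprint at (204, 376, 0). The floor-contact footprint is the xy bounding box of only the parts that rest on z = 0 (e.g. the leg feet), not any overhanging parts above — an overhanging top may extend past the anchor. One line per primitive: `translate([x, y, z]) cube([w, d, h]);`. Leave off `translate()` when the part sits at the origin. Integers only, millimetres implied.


translate([204, 376, 0]) cube([2542, 220, 17]);
translate([204, 482, 17]) cube([2542, 8, 302]);
translate([204, 376, 319]) cube([2542, 220, 17]);


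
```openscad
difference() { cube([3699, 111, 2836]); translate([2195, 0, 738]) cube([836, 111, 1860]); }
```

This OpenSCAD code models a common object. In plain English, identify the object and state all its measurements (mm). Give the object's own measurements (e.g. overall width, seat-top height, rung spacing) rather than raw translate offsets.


A wall 3699 mm long (x), 111 mm thick (y), 2836 mm tall, with a rectangular window opening cut through it. The opening is 836 mm wide and 1860 mm tall; its sill is at z = 738 mm and its near (−x) edge is 2195 mm from the wall's −x end. The opening passes through the full wall thickness.


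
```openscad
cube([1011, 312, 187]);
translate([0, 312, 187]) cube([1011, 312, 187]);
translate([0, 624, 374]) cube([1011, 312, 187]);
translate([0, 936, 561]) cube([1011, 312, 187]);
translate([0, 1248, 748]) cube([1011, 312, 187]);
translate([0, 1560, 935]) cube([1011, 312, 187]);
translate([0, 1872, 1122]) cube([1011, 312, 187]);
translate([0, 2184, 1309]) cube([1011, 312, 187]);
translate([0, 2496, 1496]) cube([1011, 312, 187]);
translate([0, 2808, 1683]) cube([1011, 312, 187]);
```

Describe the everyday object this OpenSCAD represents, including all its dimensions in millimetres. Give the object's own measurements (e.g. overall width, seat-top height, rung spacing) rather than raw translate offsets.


A straight staircase of 10 solid steps. Each step is 1011 mm wide (x), 312 mm deep (y, the going) and 187 mm tall (the rise). The first step rests on the floor; each subsequent step sits one going further in +y and one rise higher in +z, directly behind and above the previous step with no overlap.


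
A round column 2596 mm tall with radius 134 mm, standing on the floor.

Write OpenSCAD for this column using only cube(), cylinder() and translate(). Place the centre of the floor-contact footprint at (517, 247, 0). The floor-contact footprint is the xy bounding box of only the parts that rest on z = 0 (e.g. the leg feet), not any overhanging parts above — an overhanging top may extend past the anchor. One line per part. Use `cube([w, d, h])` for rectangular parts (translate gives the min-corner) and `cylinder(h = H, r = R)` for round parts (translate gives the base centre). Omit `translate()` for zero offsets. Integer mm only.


translate([517, 247, 0]) cylinder(h = 2596, r = 134);


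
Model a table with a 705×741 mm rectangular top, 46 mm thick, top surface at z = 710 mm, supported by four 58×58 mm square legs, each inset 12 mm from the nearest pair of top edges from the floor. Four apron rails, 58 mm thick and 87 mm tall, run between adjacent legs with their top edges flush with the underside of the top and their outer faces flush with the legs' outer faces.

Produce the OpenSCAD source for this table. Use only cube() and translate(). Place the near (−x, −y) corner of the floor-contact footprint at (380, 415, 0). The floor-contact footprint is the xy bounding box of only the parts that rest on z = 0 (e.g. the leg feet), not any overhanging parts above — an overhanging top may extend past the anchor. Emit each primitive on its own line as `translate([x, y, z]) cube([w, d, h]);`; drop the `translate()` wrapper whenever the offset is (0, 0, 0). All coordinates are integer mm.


// leg_h = 710 - 46 = 664
// apron z = 664 - 87 = 577
translate([368, 403, 664]) cube([705, 741, 46]);
translate([380, 415, 0]) cube([58, 58, 664]);
translate([1003, 415, 0]) cube([58, 58, 664]);
translate([380, 1074, 0]) cube([58, 58, 664]);
translate([1003, 1074, 0]) cube([58, 58, 664]);
translate([438, 415, 577]) cube([565, 58, 87]);
translate([438, 1074, 577]) cube([565, 58, 87]);
translate([380, 473, 577]) cube([58, 601, 87]);
translate([1003, 473, 577]) cube([58, 601, 87]);


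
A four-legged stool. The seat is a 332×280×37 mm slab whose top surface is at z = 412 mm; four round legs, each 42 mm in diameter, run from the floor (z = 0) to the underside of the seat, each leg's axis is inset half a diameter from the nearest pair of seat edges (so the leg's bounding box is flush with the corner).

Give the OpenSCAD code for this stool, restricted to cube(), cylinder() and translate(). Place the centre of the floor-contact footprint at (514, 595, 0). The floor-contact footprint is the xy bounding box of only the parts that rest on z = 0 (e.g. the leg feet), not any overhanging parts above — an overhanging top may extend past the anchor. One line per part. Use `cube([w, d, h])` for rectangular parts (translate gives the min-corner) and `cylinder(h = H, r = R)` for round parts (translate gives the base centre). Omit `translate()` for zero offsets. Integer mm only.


translate([348, 455, 375]) cube([332, 280, 37]);
translate([369, 476, 0]) cylinder(h = 375, r = 21);
translate([659, 476, 0]) cylinder(h = 375, r = 21);
translate([369, 714, 0]) cylinder(h = 375, r = 21);
translate([659, 714, 0]) cylinder(h = 375, r = 21);


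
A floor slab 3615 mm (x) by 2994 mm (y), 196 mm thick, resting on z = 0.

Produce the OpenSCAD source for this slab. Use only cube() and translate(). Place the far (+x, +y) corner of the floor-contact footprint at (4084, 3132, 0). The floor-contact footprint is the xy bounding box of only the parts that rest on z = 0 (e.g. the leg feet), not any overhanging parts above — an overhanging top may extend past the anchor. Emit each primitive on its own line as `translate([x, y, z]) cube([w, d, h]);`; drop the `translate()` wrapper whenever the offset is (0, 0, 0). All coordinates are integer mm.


translate([469, 138, 0]) cube([3615, 2994, 196]);


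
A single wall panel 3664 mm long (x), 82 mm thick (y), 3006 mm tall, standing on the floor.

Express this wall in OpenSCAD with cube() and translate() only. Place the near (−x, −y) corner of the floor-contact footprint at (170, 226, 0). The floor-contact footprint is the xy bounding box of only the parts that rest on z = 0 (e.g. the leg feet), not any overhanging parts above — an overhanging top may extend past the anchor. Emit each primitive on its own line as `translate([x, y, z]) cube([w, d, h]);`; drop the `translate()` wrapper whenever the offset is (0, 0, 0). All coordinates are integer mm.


translate([170, 226, 0]) cube([3664, 82, 3006]);


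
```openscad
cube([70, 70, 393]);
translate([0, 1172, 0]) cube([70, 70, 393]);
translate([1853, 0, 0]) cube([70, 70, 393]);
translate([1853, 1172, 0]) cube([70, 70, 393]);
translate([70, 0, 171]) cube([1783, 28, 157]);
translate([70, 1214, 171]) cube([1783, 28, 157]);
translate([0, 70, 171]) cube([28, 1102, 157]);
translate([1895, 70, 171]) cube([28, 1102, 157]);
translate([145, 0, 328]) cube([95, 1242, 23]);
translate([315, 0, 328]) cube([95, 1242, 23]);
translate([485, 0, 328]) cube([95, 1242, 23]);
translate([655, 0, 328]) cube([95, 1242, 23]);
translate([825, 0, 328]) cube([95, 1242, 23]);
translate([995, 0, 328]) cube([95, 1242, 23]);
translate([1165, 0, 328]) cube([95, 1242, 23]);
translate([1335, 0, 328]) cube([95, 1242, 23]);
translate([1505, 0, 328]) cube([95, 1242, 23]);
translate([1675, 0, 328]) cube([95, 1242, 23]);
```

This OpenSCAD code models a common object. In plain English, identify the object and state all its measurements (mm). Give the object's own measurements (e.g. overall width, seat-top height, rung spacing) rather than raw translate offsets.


A bed frame 1923 mm long (x) by 1242 mm wide (y). Four 70×70 mm corner posts, 393 mm tall, at the corners of the footprint. Four rails of 28 mm thickness and 157 mm height run between adjacent posts with their undersides at z = 171 mm, their outer faces flush with the outside of the frame (the two x-running rails run between the posts' inner faces; the two y-running rails run between the posts' inner faces). 10 slats, each 95 mm wide (x) and 23 mm thick, lie across the top of the two x-running rails, running the full 1242 mm width of the frame in y; along x they sit between the end posts with a 75 mm gap after the −x posts and between neighbouring slats, leaving 83 mm before the +x posts.
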